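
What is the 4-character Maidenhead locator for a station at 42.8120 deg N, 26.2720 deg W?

HN62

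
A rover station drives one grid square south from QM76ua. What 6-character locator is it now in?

QM75ux

Latitude subsquare a = 0; −1 → -1, wraps to 23 = x, carry into square.
Latitude square 6; −1 → 5.
The longitude characters are unchanged.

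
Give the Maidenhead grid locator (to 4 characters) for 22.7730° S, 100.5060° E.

OG07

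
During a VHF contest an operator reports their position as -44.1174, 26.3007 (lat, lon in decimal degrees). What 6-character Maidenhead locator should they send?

KE35dv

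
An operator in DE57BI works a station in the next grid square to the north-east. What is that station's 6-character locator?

DE57cj

Longitude subsquare b = 1; +1 → 2 = c.
Latitude subsquare i = 8; +1 → 9 = j.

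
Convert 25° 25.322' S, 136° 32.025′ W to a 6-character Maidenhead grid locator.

Add 180° to longitude and 90° to latitude: 43.4663, 64.5780.
Field (20°×10°, letters A–R): 43.4663/20 → 2 → C, 64.5780/10 → 6 → G; chars CG.
Square (2°×1°, digits 0–9): 3.4663/2 → 1, 4.5780/1 → 4; chars 14.
Subsquare (5′×2.5′, letters a–x): 1.4663/0.0833333 → 17 → r, 0.5780/0.0416667 → 13 → n; chars rn.

CG14rn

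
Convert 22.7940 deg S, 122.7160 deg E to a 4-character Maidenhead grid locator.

PG17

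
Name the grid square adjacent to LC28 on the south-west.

Longitude square 2; −1 → 1.
Latitude square 8; −1 → 7.

LC17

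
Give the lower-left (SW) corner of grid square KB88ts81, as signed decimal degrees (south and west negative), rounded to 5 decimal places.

Field K=10, B=1: +10·20° lon, +1·10° lat → SW at lon 20°, lat -80°.
Square 8, 8: +8·2° lon, +8·1° lat → SW at lon 36°, lat -72°.
Subsquare t=19, s=18: +19·0.0833333° lon, +18·0.0416667° lat → SW at lon 37.5833°, lat -71.25°.
Extended square 8, 1: +8·0.00833333° lon, +1·0.00416667° lat → SW at lon 37.65°, lat -71.2458°.
latitude -71.24583, longitude 37.65000.

-71.24583, 37.65000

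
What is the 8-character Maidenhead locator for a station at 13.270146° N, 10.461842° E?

JK53fg54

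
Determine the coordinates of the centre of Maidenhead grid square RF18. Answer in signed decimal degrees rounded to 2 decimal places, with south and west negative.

-31.50, 163.00

Field R=17, F=5: +17·20° lon, +5·10° lat → SW at lon 160°, lat -40°.
Square 1, 8: +1·2° lon, +8·1° lat → SW at lon 162°, lat -32°.
Cell spans 2° lon × 1° lat. Centre is SW corner plus half of each.
latitude -31.50, longitude 163.00.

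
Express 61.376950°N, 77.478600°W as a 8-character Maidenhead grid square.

Offset from 180°W / 90°S: lon 102.52140°, lat 151.37695°.
Field: lon ⌊102.52140/20⌋ = 5 → F; lat ⌊151.37695/10⌋ = 15 → P.
Square: lon ⌊2.52140/2⌋ = 1; lat ⌊1.37695/1⌋ = 1.
Subsquare: lon ⌊0.52140/0.0833333⌋ = 6 → g; lat ⌊0.37695/0.0416667⌋ = 9 → j.
Extended square: lon ⌊0.02140/0.00833333⌋ = 2; lat ⌊0.00195/0.00416667⌋ = 0.

FP11gj20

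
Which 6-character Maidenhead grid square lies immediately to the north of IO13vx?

IO14va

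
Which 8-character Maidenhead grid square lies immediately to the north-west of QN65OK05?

Longitude extended square 0; −1 → -1, wraps to 9, carry into subsquare.
Longitude subsquare o = 14; −1 → 13 = n.
Latitude extended square 5; +1 → 6.

QN65nk96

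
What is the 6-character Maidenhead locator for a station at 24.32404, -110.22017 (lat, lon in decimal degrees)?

Add 180° to longitude and 90° to latitude: 69.7798, 114.3240.
Field (20°×10°, letters A–R): lon ⌊69.7798/20⌋ = 3 → D; lat ⌊114.3240/10⌋ = 11 → L.
Square (2°×1°, digits 0–9): lon ⌊9.7798/2⌋ = 4; lat ⌊4.3240/1⌋ = 4.
Subsquare (5′×2.5′, letters a–x): lon ⌊1.7798/0.0833333⌋ = 21 → v; lat ⌊0.3240/0.0416667⌋ = 7 → h.

DL44vh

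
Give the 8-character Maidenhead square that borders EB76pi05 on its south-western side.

EB76oi94

Longitude extended square 0; −1 → -1, wraps to 9, carry into subsquare.
Longitude subsquare p = 15; −1 → 14 = o.
Latitude extended square 5; −1 → 4.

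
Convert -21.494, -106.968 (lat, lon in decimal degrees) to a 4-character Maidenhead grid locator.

Offset from 180°W / 90°S: lon 73.03°, lat 68.51°.
Field: 73.03/20 → 3 → D, 68.51/10 → 6 → G; chars DG.
Square: 13.03/2 → 6, 8.51/1 → 8; chars 68.

DG68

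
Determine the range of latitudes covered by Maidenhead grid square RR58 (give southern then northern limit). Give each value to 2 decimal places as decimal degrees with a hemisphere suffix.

Field R=17, R=17: +17·20° lon, +17·10° lat → SW at lon 160°, lat 80°.
Square 5, 8: +5·2° lon, +8·1° lat → SW at lon 170°, lat 88°.
Cell spans 2° lon × 1° lat.
south 88.00° N, north 89.00° N.

88.00° N, 89.00° N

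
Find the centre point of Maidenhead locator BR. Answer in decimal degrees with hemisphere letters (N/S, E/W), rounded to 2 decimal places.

Field B=1, R=17: +1·20° lon, +17·10° lat → SW at lon -160°, lat 80°.
Cell spans 20° lon × 10° lat. Centre is SW corner plus half of each.
latitude 85.00° N, longitude 150.00° W.

85.00° N, 150.00° W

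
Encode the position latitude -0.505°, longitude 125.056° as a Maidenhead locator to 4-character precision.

Shift to the Maidenhead origin (180°W, 90°S): lon 305.06, lat 89.50.
Field: 305.06/20 → 15 → P, 89.50/10 → 8 → I; chars PI.
Square: 5.06/2 → 2, 9.50/1 → 9; chars 29.

PI29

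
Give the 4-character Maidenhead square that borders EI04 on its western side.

DI94

Longitude square 0; −1 → -1, wraps to 9, carry into field.
Longitude field E = 4; −1 → 3 = D.
The latitude characters are unchanged.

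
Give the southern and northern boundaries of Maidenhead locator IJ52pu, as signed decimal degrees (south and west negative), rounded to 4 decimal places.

Field I=8, J=9: +8·20° lon, +9·10° lat → SW at lon -20°, lat 0°.
Square 5, 2: +5·2° lon, +2·1° lat → SW at lon -10°, lat 2°.
Subsquare p=15, u=20: +15·0.0833333° lon, +20·0.0416667° lat → SW at lon -8.75°, lat 2.83333°.
Cell spans 0.0833333° lon × 0.0416667° lat.
south 2.8333, north 2.8750.

2.8333, 2.8750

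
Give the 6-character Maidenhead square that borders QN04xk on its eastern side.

QN14ak

Longitude subsquare x = 23; +1 → 24, wraps to 0 = a, carry into square.
Longitude square 0; +1 → 1.
The latitude characters are unchanged.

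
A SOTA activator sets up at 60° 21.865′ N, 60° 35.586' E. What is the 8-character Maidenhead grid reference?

Add 180° to longitude and 90° to latitude: 240.59310, 150.36442.
Field: 240.59310/20 → 12 → M, 150.36442/10 → 15 → P; chars MP.
Square: 0.59310/2 → 0, 0.36442/1 → 0; chars 00.
Subsquare: 0.59310/0.0833333 → 7 → h, 0.36442/0.0416667 → 8 → i; chars hi.
Extended square: 0.00977/0.00833333 → 1, 0.03108/0.00416667 → 7; chars 17.

MP00hi17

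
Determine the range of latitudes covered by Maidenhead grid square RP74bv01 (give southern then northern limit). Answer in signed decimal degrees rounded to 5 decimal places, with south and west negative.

64.87917, 64.88333

Field R=17, P=15: +17·20° lon, +15·10° lat → SW at lon 160°, lat 60°.
Square 7, 4: +7·2° lon, +4·1° lat → SW at lon 174°, lat 64°.
Subsquare b=1, v=21: +1·0.0833333° lon, +21·0.0416667° lat → SW at lon 174.083°, lat 64.875°.
Extended square 0, 1: +0·0.00833333° lon, +1·0.00416667° lat → SW at lon 174.083°, lat 64.8792°.
Cell spans 0.00833333° lon × 0.00416667° lat.
south 64.87917, north 64.88333.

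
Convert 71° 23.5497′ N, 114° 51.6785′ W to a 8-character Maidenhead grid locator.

DQ21nj64

Shift to the Maidenhead origin (180°W, 90°S): lon 65.13869, lat 161.39249.
Field: lon ⌊65.13869/20⌋ = 3 → D; lat ⌊161.39249/10⌋ = 16 → Q.
Square: lon ⌊5.13869/2⌋ = 2; lat ⌊1.39249/1⌋ = 1.
Subsquare: lon ⌊1.13869/0.0833333⌋ = 13 → n; lat ⌊0.39249/0.0416667⌋ = 9 → j.
Extended square: lon ⌊0.05536/0.00833333⌋ = 6; lat ⌊0.01749/0.00416667⌋ = 4.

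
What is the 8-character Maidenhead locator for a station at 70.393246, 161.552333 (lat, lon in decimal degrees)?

RQ00sj64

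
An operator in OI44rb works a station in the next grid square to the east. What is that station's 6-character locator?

OI44sb

Longitude subsquare r = 17; +1 → 18 = s.
The latitude characters are unchanged.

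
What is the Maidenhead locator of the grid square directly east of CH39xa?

CH49aa

Longitude subsquare x = 23; +1 → 24, wraps to 0 = a, carry into square.
Longitude square 3; +1 → 4.
The latitude characters are unchanged.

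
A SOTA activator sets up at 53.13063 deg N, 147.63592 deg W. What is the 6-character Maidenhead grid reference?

BO63ed

Shift to the Maidenhead origin (180°W, 90°S): lon 32.3641, lat 143.1306.
Field: 32.3641/20 → 1 → B, 143.1306/10 → 14 → O; chars BO.
Square: 12.3641/2 → 6, 3.1306/1 → 3; chars 63.
Subsquare: 0.3641/0.0833333 → 4 → e, 0.1306/0.0416667 → 3 → d; chars ed.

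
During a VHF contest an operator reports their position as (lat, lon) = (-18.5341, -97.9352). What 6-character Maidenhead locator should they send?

Add 180° to longitude and 90° to latitude: 82.0648, 71.4659.
Field: 82.0648/20 → 4 → E, 71.4659/10 → 7 → H; chars EH.
Square: 2.0648/2 → 1, 1.4659/1 → 1; chars 11.
Subsquare: 0.0648/0.0833333 → 0 → a, 0.4659/0.0416667 → 11 → l; chars al.

EH11al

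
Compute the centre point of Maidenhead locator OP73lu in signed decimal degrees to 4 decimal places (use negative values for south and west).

63.8542, 114.9583

Field O=14, P=15: +14·20° lon, +15·10° lat → SW at lon 100°, lat 60°.
Square 7, 3: +7·2° lon, +3·1° lat → SW at lon 114°, lat 63°.
Subsquare l=11, u=20: +11·0.0833333° lon, +20·0.0416667° lat → SW at lon 114.917°, lat 63.8333°.
Cell spans 0.0833333° lon × 0.0416667° lat. Centre is SW corner plus half of each.
latitude 63.8542, longitude 114.9583.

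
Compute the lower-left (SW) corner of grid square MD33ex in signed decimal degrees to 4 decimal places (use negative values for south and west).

Field M=12, D=3: +12·20° lon, +3·10° lat → SW at lon 60°, lat -60°.
Square 3, 3: +3·2° lon, +3·1° lat → SW at lon 66°, lat -57°.
Subsquare e=4, x=23: +4·0.0833333° lon, +23·0.0416667° lat → SW at lon 66.3333°, lat -56.0417°.
latitude -56.0417, longitude 66.3333.

-56.0417, 66.3333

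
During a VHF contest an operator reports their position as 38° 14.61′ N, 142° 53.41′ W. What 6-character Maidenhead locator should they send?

BM88nf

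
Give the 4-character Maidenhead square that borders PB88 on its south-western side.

PB77

Longitude square 8; −1 → 7.
Latitude square 8; −1 → 7.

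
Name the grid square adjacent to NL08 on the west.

ML98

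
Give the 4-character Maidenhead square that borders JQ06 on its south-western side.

IQ95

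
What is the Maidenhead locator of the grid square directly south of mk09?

MK08

Latitude square 9; −1 → 8.
The longitude characters are unchanged.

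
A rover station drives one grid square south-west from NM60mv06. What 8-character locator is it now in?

Longitude extended square 0; −1 → -1, wraps to 9, carry into subsquare.
Longitude subsquare m = 12; −1 → 11 = l.
Latitude extended square 6; −1 → 5.

NM60lv95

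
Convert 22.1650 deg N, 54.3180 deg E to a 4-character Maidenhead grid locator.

Offset from 180°W / 90°S: lon 234.32°, lat 112.16°.
Field: lon ⌊234.32/20⌋ = 11 → L; lat ⌊112.16/10⌋ = 11 → L.
Square: lon ⌊14.32/2⌋ = 7; lat ⌊2.16/1⌋ = 2.

LL72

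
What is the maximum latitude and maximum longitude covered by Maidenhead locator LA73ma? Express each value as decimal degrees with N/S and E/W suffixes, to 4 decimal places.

Field L=11, A=0: +11·20° lon, +0·10° lat → SW at lon 40°, lat -90°.
Square 7, 3: +7·2° lon, +3·1° lat → SW at lon 54°, lat -87°.
Subsquare m=12, a=0: +12·0.0833333° lon, +0·0.0416667° lat → SW at lon 55°, lat -87°.
Cell spans 0.0833333° lon × 0.0416667° lat. NE corner is SW corner plus one full cell.
latitude 86.9583° S, longitude 55.0833° E.

86.9583° S, 55.0833° E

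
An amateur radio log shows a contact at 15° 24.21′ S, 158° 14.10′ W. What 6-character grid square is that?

Shift to the Maidenhead origin (180°W, 90°S): lon 21.7650, lat 74.5965.
Field: 21.7650/20 → 1 → B, 74.5965/10 → 7 → H; chars BH.
Square: 1.7650/2 → 0, 4.5965/1 → 4; chars 04.
Subsquare: 1.7650/0.0833333 → 21 → v, 0.5965/0.0416667 → 14 → o; chars vo.

BH04vo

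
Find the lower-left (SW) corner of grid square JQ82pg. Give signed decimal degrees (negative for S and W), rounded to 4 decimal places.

Field J=9, Q=16: +9·20° lon, +16·10° lat → SW at lon 0°, lat 70°.
Square 8, 2: +8·2° lon, +2·1° lat → SW at lon 16°, lat 72°.
Subsquare p=15, g=6: +15·0.0833333° lon, +6·0.0416667° lat → SW at lon 17.25°, lat 72.25°.
latitude 72.2500, longitude 17.2500.

72.2500, 17.2500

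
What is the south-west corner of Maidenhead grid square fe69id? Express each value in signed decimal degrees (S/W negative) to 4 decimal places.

-40.8750, -67.3333

Field F=5, E=4: +5·20° lon, +4·10° lat → SW at lon -80°, lat -50°.
Square 6, 9: +6·2° lon, +9·1° lat → SW at lon -68°, lat -41°.
Subsquare i=8, d=3: +8·0.0833333° lon, +3·0.0416667° lat → SW at lon -67.3333°, lat -40.875°.
latitude -40.8750, longitude -67.3333.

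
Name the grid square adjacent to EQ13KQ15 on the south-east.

EQ13kq24

Longitude extended square 1; +1 → 2.
Latitude extended square 5; −1 → 4.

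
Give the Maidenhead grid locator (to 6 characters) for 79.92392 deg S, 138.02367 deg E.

PB90ab

Offset from 180°W / 90°S: lon 318.0237°, lat 10.0761°.
Field (20°×10°, letters A–R): lon ⌊318.0237/20⌋ = 15 → P; lat ⌊10.0761/10⌋ = 1 → B.
Square (2°×1°, digits 0–9): lon ⌊18.0237/2⌋ = 9; lat ⌊0.0761/1⌋ = 0.
Subsquare (5′×2.5′, letters a–x): lon ⌊0.0237/0.0833333⌋ = 0 → a; lat ⌊0.0761/0.0416667⌋ = 1 → b.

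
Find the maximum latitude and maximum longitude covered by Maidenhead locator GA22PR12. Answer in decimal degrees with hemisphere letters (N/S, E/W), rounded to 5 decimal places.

Field G=6, A=0: +6·20° lon, +0·10° lat → SW at lon -60°, lat -90°.
Square 2, 2: +2·2° lon, +2·1° lat → SW at lon -56°, lat -88°.
Subsquare p=15, r=17: +15·0.0833333° lon, +17·0.0416667° lat → SW at lon -54.75°, lat -87.2917°.
Extended square 1, 2: +1·0.00833333° lon, +2·0.00416667° lat → SW at lon -54.7417°, lat -87.2833°.
Cell spans 0.00833333° lon × 0.00416667° lat. NE corner is SW corner plus one full cell.
latitude 87.27917° S, longitude 54.73333° W.

87.27917° S, 54.73333° W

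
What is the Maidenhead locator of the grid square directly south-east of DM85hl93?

DM85il02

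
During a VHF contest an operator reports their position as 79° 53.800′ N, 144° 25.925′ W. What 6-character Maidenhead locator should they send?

BQ79sv

Shift to the Maidenhead origin (180°W, 90°S): lon 35.5679, lat 169.8967.
Field: 35.5679/20 → 1 → B, 169.8967/10 → 16 → Q; chars BQ.
Square: 15.5679/2 → 7, 9.8967/1 → 9; chars 79.
Subsquare: 1.5679/0.0833333 → 18 → s, 0.8967/0.0416667 → 21 → v; chars sv.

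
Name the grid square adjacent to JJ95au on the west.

Longitude subsquare a = 0; −1 → -1, wraps to 23 = x, carry into square.
Longitude square 9; −1 → 8.
The latitude characters are unchanged.

JJ85xu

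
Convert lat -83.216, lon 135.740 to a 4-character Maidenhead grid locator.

PA76

Offset from 180°W / 90°S: lon 315.74°, lat 6.78°.
Field (20°×10°, letters A–R): 315.74/20 → 15 → P, 6.78/10 → 0 → A; chars PA.
Square (2°×1°, digits 0–9): 15.74/2 → 7, 6.78/1 → 6; chars 76.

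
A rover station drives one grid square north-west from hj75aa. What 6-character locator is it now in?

HJ65xb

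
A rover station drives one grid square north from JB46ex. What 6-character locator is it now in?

Latitude subsquare x = 23; +1 → 24, wraps to 0 = a, carry into square.
Latitude square 6; +1 → 7.
The longitude characters are unchanged.

JB47ea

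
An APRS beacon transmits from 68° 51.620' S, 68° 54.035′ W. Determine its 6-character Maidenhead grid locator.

Add 180° to longitude and 90° to latitude: 111.0994, 21.1397.
Field: lon ⌊111.0994/20⌋ = 5 → F; lat ⌊21.1397/10⌋ = 2 → C.
Square: lon ⌊11.0994/2⌋ = 5; lat ⌊1.1397/1⌋ = 1.
Subsquare: lon ⌊1.0994/0.0833333⌋ = 13 → n; lat ⌊0.1397/0.0416667⌋ = 3 → d.

FC51nd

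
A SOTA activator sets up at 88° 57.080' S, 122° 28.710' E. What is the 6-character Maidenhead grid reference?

PA11fb

Offset from 180°W / 90°S: lon 302.4785°, lat 1.0487°.
Field: lon ⌊302.4785/20⌋ = 15 → P; lat ⌊1.0487/10⌋ = 0 → A.
Square: lon ⌊2.4785/2⌋ = 1; lat ⌊1.0487/1⌋ = 1.
Subsquare: lon ⌊0.4785/0.0833333⌋ = 5 → f; lat ⌊0.0487/0.0416667⌋ = 1 → b.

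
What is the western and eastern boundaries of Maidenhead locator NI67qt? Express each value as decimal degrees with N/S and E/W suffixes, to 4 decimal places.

Field N=13, I=8: +13·20° lon, +8·10° lat → SW at lon 80°, lat -10°.
Square 6, 7: +6·2° lon, +7·1° lat → SW at lon 92°, lat -3°.
Subsquare q=16, t=19: +16·0.0833333° lon, +19·0.0416667° lat → SW at lon 93.3333°, lat -2.20833°.
Cell spans 0.0833333° lon × 0.0416667° lat.
west 93.3333° E, east 93.4167° E.

93.3333° E, 93.4167° E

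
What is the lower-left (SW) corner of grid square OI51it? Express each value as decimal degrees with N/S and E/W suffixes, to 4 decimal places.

Field O=14, I=8: +14·20° lon, +8·10° lat → SW at lon 100°, lat -10°.
Square 5, 1: +5·2° lon, +1·1° lat → SW at lon 110°, lat -9°.
Subsquare i=8, t=19: +8·0.0833333° lon, +19·0.0416667° lat → SW at lon 110.667°, lat -8.20833°.
latitude 8.2083° S, longitude 110.6667° E.

8.2083° S, 110.6667° E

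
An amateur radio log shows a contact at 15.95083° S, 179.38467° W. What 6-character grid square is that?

AH04hb

Add 180° to longitude and 90° to latitude: 0.6153, 74.0492.
Field: lon ⌊0.6153/20⌋ = 0 → A; lat ⌊74.0492/10⌋ = 7 → H.
Square: lon ⌊0.6153/2⌋ = 0; lat ⌊4.0492/1⌋ = 4.
Subsquare: lon ⌊0.6153/0.0833333⌋ = 7 → h; lat ⌊0.0492/0.0416667⌋ = 1 → b.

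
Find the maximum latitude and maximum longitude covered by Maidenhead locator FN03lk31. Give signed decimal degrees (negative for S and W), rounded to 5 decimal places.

43.42500, -79.05000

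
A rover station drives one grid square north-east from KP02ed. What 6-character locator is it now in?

Longitude subsquare e = 4; +1 → 5 = f.
Latitude subsquare d = 3; +1 → 4 = e.

KP02fe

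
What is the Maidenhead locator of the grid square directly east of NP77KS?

Longitude subsquare k = 10; +1 → 11 = l.
The latitude characters are unchanged.

NP77ls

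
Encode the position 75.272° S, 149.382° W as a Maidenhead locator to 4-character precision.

Shift to the Maidenhead origin (180°W, 90°S): lon 30.62, lat 14.73.
Field: lon ⌊30.62/20⌋ = 1 → B; lat ⌊14.73/10⌋ = 1 → B.
Square: lon ⌊10.62/2⌋ = 5; lat ⌊4.73/1⌋ = 4.

BB54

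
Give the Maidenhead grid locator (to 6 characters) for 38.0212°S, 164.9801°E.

RF21lx

Offset from 180°W / 90°S: lon 344.9801°, lat 51.9788°.
Field: 344.9801/20 → 17 → R, 51.9788/10 → 5 → F; chars RF.
Square: 4.9801/2 → 2, 1.9788/1 → 1; chars 21.
Subsquare: 0.9801/0.0833333 → 11 → l, 0.9788/0.0416667 → 23 → x; chars lx.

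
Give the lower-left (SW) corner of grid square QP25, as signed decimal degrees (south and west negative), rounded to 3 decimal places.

65.000, 144.000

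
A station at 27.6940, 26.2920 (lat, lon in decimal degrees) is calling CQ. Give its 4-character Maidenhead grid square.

Add 180° to longitude and 90° to latitude: 206.29, 117.69.
Field: lon ⌊206.29/20⌋ = 10 → K; lat ⌊117.69/10⌋ = 11 → L.
Square: lon ⌊6.29/2⌋ = 3; lat ⌊7.69/1⌋ = 7.

KL37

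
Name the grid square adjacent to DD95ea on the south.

DD94ex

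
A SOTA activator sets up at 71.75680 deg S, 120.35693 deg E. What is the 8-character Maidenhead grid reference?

Shift to the Maidenhead origin (180°W, 90°S): lon 300.35693, lat 18.24320.
Field: lon ⌊300.35693/20⌋ = 15 → P; lat ⌊18.24320/10⌋ = 1 → B.
Square: lon ⌊0.35693/2⌋ = 0; lat ⌊8.24320/1⌋ = 8.
Subsquare: lon ⌊0.35693/0.0833333⌋ = 4 → e; lat ⌊0.24320/0.0416667⌋ = 5 → f.
Extended square: lon ⌊0.02360/0.00833333⌋ = 2; lat ⌊0.03487/0.00416667⌋ = 8.

PB08ef28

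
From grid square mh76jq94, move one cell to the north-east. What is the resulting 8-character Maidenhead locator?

MH76kq05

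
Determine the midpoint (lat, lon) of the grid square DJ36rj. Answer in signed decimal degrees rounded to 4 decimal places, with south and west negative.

6.3958, -112.5417

Field D=3, J=9: +3·20° lon, +9·10° lat → SW at lon -120°, lat 0°.
Square 3, 6: +3·2° lon, +6·1° lat → SW at lon -114°, lat 6°.
Subsquare r=17, j=9: +17·0.0833333° lon, +9·0.0416667° lat → SW at lon -112.583°, lat 6.375°.
Cell spans 0.0833333° lon × 0.0416667° lat. Centre is SW corner plus half of each.
latitude 6.3958, longitude -112.5417.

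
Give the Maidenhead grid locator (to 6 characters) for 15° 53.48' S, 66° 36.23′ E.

Shift to the Maidenhead origin (180°W, 90°S): lon 246.6038, lat 74.1087.
Field (20°×10°, letters A–R): 246.6038/20 → 12 → M, 74.1087/10 → 7 → H; chars MH.
Square (2°×1°, digits 0–9): 6.6038/2 → 3, 4.1087/1 → 4; chars 34.
Subsquare (5′×2.5′, letters a–x): 0.6038/0.0833333 → 7 → h, 0.1087/0.0416667 → 2 → c; chars hc.

MH34hc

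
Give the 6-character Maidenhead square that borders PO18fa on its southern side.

PO17fx

Latitude subsquare a = 0; −1 → -1, wraps to 23 = x, carry into square.
Latitude square 8; −1 → 7.
The longitude characters are unchanged.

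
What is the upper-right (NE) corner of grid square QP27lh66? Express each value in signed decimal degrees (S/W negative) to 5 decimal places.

67.32083, 144.97500

Field Q=16, P=15: +16·20° lon, +15·10° lat → SW at lon 140°, lat 60°.
Square 2, 7: +2·2° lon, +7·1° lat → SW at lon 144°, lat 67°.
Subsquare l=11, h=7: +11·0.0833333° lon, +7·0.0416667° lat → SW at lon 144.917°, lat 67.2917°.
Extended square 6, 6: +6·0.00833333° lon, +6·0.00416667° lat → SW at lon 144.967°, lat 67.3167°.
Cell spans 0.00833333° lon × 0.00416667° lat. NE corner is SW corner plus one full cell.
latitude 67.32083, longitude 144.97500.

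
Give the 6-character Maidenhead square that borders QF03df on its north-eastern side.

QF03eg

Longitude subsquare d = 3; +1 → 4 = e.
Latitude subsquare f = 5; +1 → 6 = g.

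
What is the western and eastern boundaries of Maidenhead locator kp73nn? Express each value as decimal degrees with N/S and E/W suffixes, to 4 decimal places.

35.0833° E, 35.1667° E

Field K=10, P=15: +10·20° lon, +15·10° lat → SW at lon 20°, lat 60°.
Square 7, 3: +7·2° lon, +3·1° lat → SW at lon 34°, lat 63°.
Subsquare n=13, n=13: +13·0.0833333° lon, +13·0.0416667° lat → SW at lon 35.0833°, lat 63.5417°.
Cell spans 0.0833333° lon × 0.0416667° lat.
west 35.0833° E, east 35.1667° E.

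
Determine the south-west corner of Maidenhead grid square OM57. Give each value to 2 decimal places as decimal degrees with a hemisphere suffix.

37.00° N, 110.00° E

Field O=14, M=12: +14·20° lon, +12·10° lat → SW at lon 100°, lat 30°.
Square 5, 7: +5·2° lon, +7·1° lat → SW at lon 110°, lat 37°.
latitude 37.00° N, longitude 110.00° E.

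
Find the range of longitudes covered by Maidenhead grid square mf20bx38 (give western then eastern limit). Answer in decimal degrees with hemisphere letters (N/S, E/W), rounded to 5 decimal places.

64.10833° E, 64.11667° E

Field M=12, F=5: +12·20° lon, +5·10° lat → SW at lon 60°, lat -40°.
Square 2, 0: +2·2° lon, +0·1° lat → SW at lon 64°, lat -40°.
Subsquare b=1, x=23: +1·0.0833333° lon, +23·0.0416667° lat → SW at lon 64.0833°, lat -39.0417°.
Extended square 3, 8: +3·0.00833333° lon, +8·0.00416667° lat → SW at lon 64.1083°, lat -39.0083°.
Cell spans 0.00833333° lon × 0.00416667° lat.
west 64.10833° E, east 64.11667° E.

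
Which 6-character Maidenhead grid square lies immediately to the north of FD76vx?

Latitude subsquare x = 23; +1 → 24, wraps to 0 = a, carry into square.
Latitude square 6; +1 → 7.
The longitude characters are unchanged.

FD77va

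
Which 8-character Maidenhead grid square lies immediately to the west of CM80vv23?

CM80vv13

Longitude extended square 2; −1 → 1.
The latitude characters are unchanged.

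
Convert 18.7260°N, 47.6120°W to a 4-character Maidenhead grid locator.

GK68

Offset from 180°W / 90°S: lon 132.39°, lat 108.73°.
Field: 132.39/20 → 6 → G, 108.73/10 → 10 → K; chars GK.
Square: 12.39/2 → 6, 8.73/1 → 8; chars 68.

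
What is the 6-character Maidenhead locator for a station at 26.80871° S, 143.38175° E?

Add 180° to longitude and 90° to latitude: 323.3818, 63.1913.
Field: 323.3818/20 → 16 → Q, 63.1913/10 → 6 → G; chars QG.
Square: 3.3818/2 → 1, 3.1913/1 → 3; chars 13.
Subsquare: 1.3818/0.0833333 → 16 → q, 0.1913/0.0416667 → 4 → e; chars qe.

QG13qe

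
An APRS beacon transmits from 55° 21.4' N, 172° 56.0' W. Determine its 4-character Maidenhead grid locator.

AO35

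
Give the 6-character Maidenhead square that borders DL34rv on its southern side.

DL34ru

Latitude subsquare v = 21; −1 → 20 = u.
The longitude characters are unchanged.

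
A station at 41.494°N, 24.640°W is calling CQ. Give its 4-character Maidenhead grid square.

Shift to the Maidenhead origin (180°W, 90°S): lon 155.36, lat 131.49.
Field (20°×10°, letters A–R): lon ⌊155.36/20⌋ = 7 → H; lat ⌊131.49/10⌋ = 13 → N.
Square (2°×1°, digits 0–9): lon ⌊15.36/2⌋ = 7; lat ⌊1.49/1⌋ = 1.

HN71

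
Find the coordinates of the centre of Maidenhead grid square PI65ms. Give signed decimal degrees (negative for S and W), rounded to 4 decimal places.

-4.2292, 133.0417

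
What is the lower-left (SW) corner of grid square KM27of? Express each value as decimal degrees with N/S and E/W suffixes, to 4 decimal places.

37.2083° N, 25.1667° E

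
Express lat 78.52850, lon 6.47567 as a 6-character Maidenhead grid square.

JQ38fm

Add 180° to longitude and 90° to latitude: 186.4757, 168.5285.
Field (20°×10°, letters A–R): lon ⌊186.4757/20⌋ = 9 → J; lat ⌊168.5285/10⌋ = 16 → Q.
Square (2°×1°, digits 0–9): lon ⌊6.4757/2⌋ = 3; lat ⌊8.5285/1⌋ = 8.
Subsquare (5′×2.5′, letters a–x): lon ⌊0.4757/0.0833333⌋ = 5 → f; lat ⌊0.5285/0.0416667⌋ = 12 → m.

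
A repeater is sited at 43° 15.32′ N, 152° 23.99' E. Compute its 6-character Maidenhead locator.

Offset from 180°W / 90°S: lon 332.3998°, lat 133.2553°.
Field: lon ⌊332.3998/20⌋ = 16 → Q; lat ⌊133.2553/10⌋ = 13 → N.
Square: lon ⌊12.3998/2⌋ = 6; lat ⌊3.2553/1⌋ = 3.
Subsquare: lon ⌊0.3998/0.0833333⌋ = 4 → e; lat ⌊0.2553/0.0416667⌋ = 6 → g.

QN63eg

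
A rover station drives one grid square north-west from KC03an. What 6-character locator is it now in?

JC93xo

Longitude subsquare a = 0; −1 → -1, wraps to 23 = x, carry into square.
Longitude square 0; −1 → -1, wraps to 9, carry into field.
Longitude field K = 10; −1 → 9 = J.
Latitude subsquare n = 13; +1 → 14 = o.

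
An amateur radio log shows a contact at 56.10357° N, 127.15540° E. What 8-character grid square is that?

PO36nc84

Shift to the Maidenhead origin (180°W, 90°S): lon 307.15540, lat 146.10357.
Field: 307.15540/20 → 15 → P, 146.10357/10 → 14 → O; chars PO.
Square: 7.15540/2 → 3, 6.10357/1 → 6; chars 36.
Subsquare: 1.15540/0.0833333 → 13 → n, 0.10357/0.0416667 → 2 → c; chars nc.
Extended square: 0.07207/0.00833333 → 8, 0.02024/0.00416667 → 4; chars 84.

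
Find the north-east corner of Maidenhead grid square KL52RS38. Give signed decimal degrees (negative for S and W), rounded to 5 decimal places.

Field K=10, L=11: +10·20° lon, +11·10° lat → SW at lon 20°, lat 20°.
Square 5, 2: +5·2° lon, +2·1° lat → SW at lon 30°, lat 22°.
Subsquare r=17, s=18: +17·0.0833333° lon, +18·0.0416667° lat → SW at lon 31.4167°, lat 22.75°.
Extended square 3, 8: +3·0.00833333° lon, +8·0.00416667° lat → SW at lon 31.4417°, lat 22.7833°.
Cell spans 0.00833333° lon × 0.00416667° lat. NE corner is SW corner plus one full cell.
latitude 22.78750, longitude 31.45000.

22.78750, 31.45000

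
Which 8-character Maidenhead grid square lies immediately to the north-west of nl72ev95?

NL72ev86

Longitude extended square 9; −1 → 8.
Latitude extended square 5; +1 → 6.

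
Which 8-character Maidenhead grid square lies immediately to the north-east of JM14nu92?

Longitude extended square 9; +1 → 10, wraps to 0, carry into subsquare.
Longitude subsquare n = 13; +1 → 14 = o.
Latitude extended square 2; +1 → 3.

JM14ou03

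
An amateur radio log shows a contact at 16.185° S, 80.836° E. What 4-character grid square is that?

Offset from 180°W / 90°S: lon 260.84°, lat 73.81°.
Field: lon ⌊260.84/20⌋ = 13 → N; lat ⌊73.81/10⌋ = 7 → H.
Square: lon ⌊0.84/2⌋ = 0; lat ⌊3.81/1⌋ = 3.

NH03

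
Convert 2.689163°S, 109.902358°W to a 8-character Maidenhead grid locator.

DI57bh14

Offset from 180°W / 90°S: lon 70.09764°, lat 87.31084°.
Field: lon ⌊70.09764/20⌋ = 3 → D; lat ⌊87.31084/10⌋ = 8 → I.
Square: lon ⌊10.09764/2⌋ = 5; lat ⌊7.31084/1⌋ = 7.
Subsquare: lon ⌊0.09764/0.0833333⌋ = 1 → b; lat ⌊0.31084/0.0416667⌋ = 7 → h.
Extended square: lon ⌊0.01431/0.00833333⌋ = 1; lat ⌊0.01917/0.00416667⌋ = 4.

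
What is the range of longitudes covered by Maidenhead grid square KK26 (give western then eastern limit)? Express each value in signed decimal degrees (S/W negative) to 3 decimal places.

24.000, 26.000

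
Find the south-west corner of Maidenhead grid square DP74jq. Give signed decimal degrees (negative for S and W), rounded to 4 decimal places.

Field D=3, P=15: +3·20° lon, +15·10° lat → SW at lon -120°, lat 60°.
Square 7, 4: +7·2° lon, +4·1° lat → SW at lon -106°, lat 64°.
Subsquare j=9, q=16: +9·0.0833333° lon, +16·0.0416667° lat → SW at lon -105.25°, lat 64.6667°.
latitude 64.6667, longitude -105.2500.

64.6667, -105.2500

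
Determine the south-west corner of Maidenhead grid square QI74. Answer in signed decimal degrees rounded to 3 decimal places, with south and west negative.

-6.000, 154.000

Field Q=16, I=8: +16·20° lon, +8·10° lat → SW at lon 140°, lat -10°.
Square 7, 4: +7·2° lon, +4·1° lat → SW at lon 154°, lat -6°.
latitude -6.000, longitude 154.000.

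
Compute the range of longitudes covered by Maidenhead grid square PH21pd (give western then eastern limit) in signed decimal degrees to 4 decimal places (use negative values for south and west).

Field P=15, H=7: +15·20° lon, +7·10° lat → SW at lon 120°, lat -20°.
Square 2, 1: +2·2° lon, +1·1° lat → SW at lon 124°, lat -19°.
Subsquare p=15, d=3: +15·0.0833333° lon, +3·0.0416667° lat → SW at lon 125.25°, lat -18.875°.
Cell spans 0.0833333° lon × 0.0416667° lat.
west 125.2500, east 125.3333.

125.2500, 125.3333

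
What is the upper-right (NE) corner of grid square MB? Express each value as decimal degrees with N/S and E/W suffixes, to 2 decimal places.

Field M=12, B=1: +12·20° lon, +1·10° lat → SW at lon 60°, lat -80°.
Cell spans 20° lon × 10° lat. NE corner is SW corner plus one full cell.
latitude 70.00° S, longitude 80.00° E.

70.00° S, 80.00° E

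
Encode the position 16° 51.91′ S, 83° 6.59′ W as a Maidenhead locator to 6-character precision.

EH83kd

Shift to the Maidenhead origin (180°W, 90°S): lon 96.8902, lat 73.1348.
Field (20°×10°, letters A–R): lon ⌊96.8902/20⌋ = 4 → E; lat ⌊73.1348/10⌋ = 7 → H.
Square (2°×1°, digits 0–9): lon ⌊16.8902/2⌋ = 8; lat ⌊3.1348/1⌋ = 3.
Subsquare (5′×2.5′, letters a–x): lon ⌊0.8902/0.0833333⌋ = 10 → k; lat ⌊0.1348/0.0416667⌋ = 3 → d.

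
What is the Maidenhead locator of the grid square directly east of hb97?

IB07

Longitude square 9; +1 → 10, wraps to 0, carry into field.
Longitude field H = 7; +1 → 8 = I.
The latitude characters are unchanged.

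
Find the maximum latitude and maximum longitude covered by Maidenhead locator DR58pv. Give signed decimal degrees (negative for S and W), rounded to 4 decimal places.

Field D=3, R=17: +3·20° lon, +17·10° lat → SW at lon -120°, lat 80°.
Square 5, 8: +5·2° lon, +8·1° lat → SW at lon -110°, lat 88°.
Subsquare p=15, v=21: +15·0.0833333° lon, +21·0.0416667° lat → SW at lon -108.75°, lat 88.875°.
Cell spans 0.0833333° lon × 0.0416667° lat. NE corner is SW corner plus one full cell.
latitude 88.9167, longitude -108.6667.

88.9167, -108.6667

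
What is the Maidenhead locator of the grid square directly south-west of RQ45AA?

RQ34xx

Longitude subsquare a = 0; −1 → -1, wraps to 23 = x, carry into square.
Longitude square 4; −1 → 3.
Latitude subsquare a = 0; −1 → -1, wraps to 23 = x, carry into square.
Latitude square 5; −1 → 4.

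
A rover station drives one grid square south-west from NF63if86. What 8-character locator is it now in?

NF63if75

Longitude extended square 8; −1 → 7.
Latitude extended square 6; −1 → 5.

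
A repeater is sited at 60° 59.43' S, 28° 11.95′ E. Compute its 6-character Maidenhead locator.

KC49ca

Shift to the Maidenhead origin (180°W, 90°S): lon 208.1992, lat 29.0095.
Field: lon ⌊208.1992/20⌋ = 10 → K; lat ⌊29.0095/10⌋ = 2 → C.
Square: lon ⌊8.1992/2⌋ = 4; lat ⌊9.0095/1⌋ = 9.
Subsquare: lon ⌊0.1992/0.0833333⌋ = 2 → c; lat ⌊0.0095/0.0416667⌋ = 0 → a.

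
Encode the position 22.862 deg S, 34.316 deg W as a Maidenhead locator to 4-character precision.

Add 180° to longitude and 90° to latitude: 145.68, 67.14.
Field: 145.68/20 → 7 → H, 67.14/10 → 6 → G; chars HG.
Square: 5.68/2 → 2, 7.14/1 → 7; chars 27.

HG27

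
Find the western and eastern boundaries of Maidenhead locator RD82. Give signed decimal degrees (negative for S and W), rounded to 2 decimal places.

176.00, 178.00

Field R=17, D=3: +17·20° lon, +3·10° lat → SW at lon 160°, lat -60°.
Square 8, 2: +8·2° lon, +2·1° lat → SW at lon 176°, lat -58°.
Cell spans 2° lon × 1° lat.
west 176.00, east 178.00.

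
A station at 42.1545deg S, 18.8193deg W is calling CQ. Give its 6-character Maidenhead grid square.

IE07ou

Offset from 180°W / 90°S: lon 161.1807°, lat 47.8455°.
Field: 161.1807/20 → 8 → I, 47.8455/10 → 4 → E; chars IE.
Square: 1.1807/2 → 0, 7.8455/1 → 7; chars 07.
Subsquare: 1.1807/0.0833333 → 14 → o, 0.8455/0.0416667 → 20 → u; chars ou.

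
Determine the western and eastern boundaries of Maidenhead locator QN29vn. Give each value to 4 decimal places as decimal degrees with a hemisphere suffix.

145.7500° E, 145.8333° E

Field Q=16, N=13: +16·20° lon, +13·10° lat → SW at lon 140°, lat 40°.
Square 2, 9: +2·2° lon, +9·1° lat → SW at lon 144°, lat 49°.
Subsquare v=21, n=13: +21·0.0833333° lon, +13·0.0416667° lat → SW at lon 145.75°, lat 49.5417°.
Cell spans 0.0833333° lon × 0.0416667° lat.
west 145.7500° E, east 145.8333° E.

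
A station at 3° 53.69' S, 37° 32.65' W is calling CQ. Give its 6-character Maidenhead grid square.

Offset from 180°W / 90°S: lon 142.4558°, lat 86.1052°.
Field: 142.4558/20 → 7 → H, 86.1052/10 → 8 → I; chars HI.
Square: 2.4558/2 → 1, 6.1052/1 → 6; chars 16.
Subsquare: 0.4558/0.0833333 → 5 → f, 0.1052/0.0416667 → 2 → c; chars fc.

HI16fc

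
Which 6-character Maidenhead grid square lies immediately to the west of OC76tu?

Longitude subsquare t = 19; −1 → 18 = s.
The latitude characters are unchanged.

OC76su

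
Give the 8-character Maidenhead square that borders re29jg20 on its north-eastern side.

RE29jg31

Longitude extended square 2; +1 → 3.
Latitude extended square 0; +1 → 1.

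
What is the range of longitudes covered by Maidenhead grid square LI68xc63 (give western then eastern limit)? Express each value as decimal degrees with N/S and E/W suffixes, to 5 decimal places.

Field L=11, I=8: +11·20° lon, +8·10° lat → SW at lon 40°, lat -10°.
Square 6, 8: +6·2° lon, +8·1° lat → SW at lon 52°, lat -2°.
Subsquare x=23, c=2: +23·0.0833333° lon, +2·0.0416667° lat → SW at lon 53.9167°, lat -1.91667°.
Extended square 6, 3: +6·0.00833333° lon, +3·0.00416667° lat → SW at lon 53.9667°, lat -1.90417°.
Cell spans 0.00833333° lon × 0.00416667° lat.
west 53.96667° E, east 53.97500° E.

53.96667° E, 53.97500° E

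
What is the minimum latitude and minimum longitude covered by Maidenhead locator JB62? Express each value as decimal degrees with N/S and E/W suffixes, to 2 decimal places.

78.00° S, 12.00° E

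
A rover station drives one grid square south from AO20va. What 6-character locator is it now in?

AN29vx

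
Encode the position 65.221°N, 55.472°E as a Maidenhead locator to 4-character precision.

Offset from 180°W / 90°S: lon 235.47°, lat 155.22°.
Field: 235.47/20 → 11 → L, 155.22/10 → 15 → P; chars LP.
Square: 15.47/2 → 7, 5.22/1 → 5; chars 75.

LP75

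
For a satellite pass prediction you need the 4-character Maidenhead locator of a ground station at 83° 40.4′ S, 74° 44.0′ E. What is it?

Shift to the Maidenhead origin (180°W, 90°S): lon 254.73, lat 6.33.
Field (20°×10°, letters A–R): 254.73/20 → 12 → M, 6.33/10 → 0 → A; chars MA.
Square (2°×1°, digits 0–9): 14.73/2 → 7, 6.33/1 → 6; chars 76.

MA76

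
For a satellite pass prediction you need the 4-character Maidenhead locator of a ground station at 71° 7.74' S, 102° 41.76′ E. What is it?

OB18

Shift to the Maidenhead origin (180°W, 90°S): lon 282.70, lat 18.87.
Field: lon ⌊282.70/20⌋ = 14 → O; lat ⌊18.87/10⌋ = 1 → B.
Square: lon ⌊2.70/2⌋ = 1; lat ⌊8.87/1⌋ = 8.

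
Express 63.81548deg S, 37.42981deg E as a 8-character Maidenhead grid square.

Shift to the Maidenhead origin (180°W, 90°S): lon 217.42981, lat 26.18452.
Field: lon ⌊217.42981/20⌋ = 10 → K; lat ⌊26.18452/10⌋ = 2 → C.
Square: lon ⌊17.42981/2⌋ = 8; lat ⌊6.18452/1⌋ = 6.
Subsquare: lon ⌊1.42981/0.0833333⌋ = 17 → r; lat ⌊0.18452/0.0416667⌋ = 4 → e.
Extended square: lon ⌊0.01314/0.00833333⌋ = 1; lat ⌊0.01785/0.00416667⌋ = 4.

KC86re14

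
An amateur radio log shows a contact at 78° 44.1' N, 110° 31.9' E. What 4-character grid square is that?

OQ58

Offset from 180°W / 90°S: lon 290.53°, lat 168.74°.
Field (20°×10°, letters A–R): 290.53/20 → 14 → O, 168.74/10 → 16 → Q; chars OQ.
Square (2°×1°, digits 0–9): 10.53/2 → 5, 8.74/1 → 8; chars 58.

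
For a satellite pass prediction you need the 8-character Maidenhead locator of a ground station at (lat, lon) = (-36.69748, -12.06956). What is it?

Offset from 180°W / 90°S: lon 167.93044°, lat 53.30252°.
Field: lon ⌊167.93044/20⌋ = 8 → I; lat ⌊53.30252/10⌋ = 5 → F.
Square: lon ⌊7.93044/2⌋ = 3; lat ⌊3.30252/1⌋ = 3.
Subsquare: lon ⌊1.93044/0.0833333⌋ = 23 → x; lat ⌊0.30252/0.0416667⌋ = 7 → h.
Extended square: lon ⌊0.01377/0.00833333⌋ = 1; lat ⌊0.01085/0.00416667⌋ = 2.

IF33xh12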